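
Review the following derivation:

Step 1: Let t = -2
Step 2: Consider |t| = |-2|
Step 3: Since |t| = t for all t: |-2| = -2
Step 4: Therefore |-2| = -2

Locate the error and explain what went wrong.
Step 3: Since |t| = t for all t: |-2| = -2

Step 3 incorrectly states that |t| = t for all t. The correct definition is |t| = t when t >= 0, and |t| = -t when t < 0. Since -2 < 0, we have |-2| = -(-2) = 2, not -2.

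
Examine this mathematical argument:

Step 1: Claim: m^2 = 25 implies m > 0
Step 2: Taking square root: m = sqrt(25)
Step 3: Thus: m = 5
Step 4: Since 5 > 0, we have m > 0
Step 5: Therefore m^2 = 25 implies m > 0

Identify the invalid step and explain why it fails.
Step 2: Taking square root: m = sqrt(25)

Step 2 takes the square root and assumes the positive root only. The equation m^2 = 25 actually has two solutions: m = 5 and m = -5. The proof silently assumes m > 0 without justification, then uses this assumption to conclude m > 0, which is circular. The counterexample m = -5 shows the claim is false.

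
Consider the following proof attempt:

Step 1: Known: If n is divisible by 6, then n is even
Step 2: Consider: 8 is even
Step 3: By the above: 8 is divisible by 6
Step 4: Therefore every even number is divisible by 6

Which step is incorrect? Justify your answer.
Step 3: By the above: 8 is divisible by 6

Step 3 commits the fallacy of affirming the consequent. The known fact 'divisible by 6 → even' does NOT imply 'even → divisible by 6'. That would be the converse, which is false. For example, 8 is even but 8 ÷ 6 = 1.33, which is not an integer.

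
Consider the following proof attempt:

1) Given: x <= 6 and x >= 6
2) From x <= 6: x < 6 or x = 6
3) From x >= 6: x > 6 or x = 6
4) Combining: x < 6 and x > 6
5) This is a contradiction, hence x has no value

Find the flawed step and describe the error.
Step 4: Combining: x < 6 and x > 6

Step 4 incorrectly combines the conditions. From x <= 6 and x >= 6, the intersection is x = 6. The error treats the 'or' cases as 'and' requirements. The correct conclusion is that x = 6 is the unique solution, not that no solution exists.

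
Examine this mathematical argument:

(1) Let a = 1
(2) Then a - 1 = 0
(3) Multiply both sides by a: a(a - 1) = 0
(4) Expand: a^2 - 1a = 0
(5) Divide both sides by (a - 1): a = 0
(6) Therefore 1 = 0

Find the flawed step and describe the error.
Step 5: Divide both sides by (a - 1): a = 0

Step 5 divides both sides by (a - 1). However, since a = 1, we have (a - 1) = 0. Division by zero is undefined, making this step invalid.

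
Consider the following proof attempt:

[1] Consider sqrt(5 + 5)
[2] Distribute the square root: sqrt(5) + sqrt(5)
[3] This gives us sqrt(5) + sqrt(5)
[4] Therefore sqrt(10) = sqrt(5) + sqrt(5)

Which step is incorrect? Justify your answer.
Step 2: Distribute the square root: sqrt(5) + sqrt(5)

Step 2 incorrectly 'distributes' the square root over addition. The square root function does not distribute: sqrt(a + b) ≠ sqrt(a) + sqrt(b). In fact, sqrt(5 + 5) = sqrt(10) ≈ 3.1623, while sqrt(5) + sqrt(5) ≈ 4.4721.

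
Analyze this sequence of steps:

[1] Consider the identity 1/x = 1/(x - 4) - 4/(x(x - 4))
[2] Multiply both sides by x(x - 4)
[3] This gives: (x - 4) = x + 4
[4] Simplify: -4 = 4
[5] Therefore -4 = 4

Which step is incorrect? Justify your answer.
Step 3: This gives: (x - 4) = x + 4

Step 3 makes a sign error when clearing denominators. Multiplying -4/(x(x - 4)) by x(x - 4) gives -4, not +4. The correct result is (x - 4) = x - 4, which is trivially true, not (x - 4) = x + 4. (Step 1 is a valid identity: 1/(x - 4) - 4/(x(x - 4)) = (x - 4)/(x(x - 4)) = 1/x.)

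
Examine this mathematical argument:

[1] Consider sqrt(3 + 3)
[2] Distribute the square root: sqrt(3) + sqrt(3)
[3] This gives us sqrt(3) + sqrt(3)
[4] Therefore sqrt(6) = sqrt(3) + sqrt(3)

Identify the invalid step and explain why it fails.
Step 2: Distribute the square root: sqrt(3) + sqrt(3)

Step 2 incorrectly 'distributes' the square root over addition. The square root function does not distribute: sqrt(a + b) ≠ sqrt(a) + sqrt(b). In fact, sqrt(3 + 3) = sqrt(6) ≈ 2.4495, while sqrt(3) + sqrt(3) ≈ 3.4641.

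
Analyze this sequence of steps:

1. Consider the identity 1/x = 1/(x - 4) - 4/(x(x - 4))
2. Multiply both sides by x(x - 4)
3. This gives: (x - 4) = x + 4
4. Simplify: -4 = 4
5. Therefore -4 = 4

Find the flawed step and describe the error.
Step 3: This gives: (x - 4) = x + 4

Step 3 makes a sign error when clearing denominators. Multiplying -4/(x(x - 4)) by x(x - 4) gives -4, not +4. The correct result is (x - 4) = x - 4, which is trivially true, not (x - 4) = x + 4. (Step 1 is a valid identity: 1/(x - 4) - 4/(x(x - 4)) = (x - 4)/(x(x - 4)) = 1/x.)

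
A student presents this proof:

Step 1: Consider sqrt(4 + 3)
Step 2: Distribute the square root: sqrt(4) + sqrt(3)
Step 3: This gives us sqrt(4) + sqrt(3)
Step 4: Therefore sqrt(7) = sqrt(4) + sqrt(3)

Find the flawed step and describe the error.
Step 2: Distribute the square root: sqrt(4) + sqrt(3)

Step 2 incorrectly 'distributes' the square root over addition. The square root function does not distribute: sqrt(a + b) ≠ sqrt(a) + sqrt(b). In fact, sqrt(4 + 3) = sqrt(7) ≈ 2.6458, while sqrt(4) + sqrt(3) ≈ 3.7321.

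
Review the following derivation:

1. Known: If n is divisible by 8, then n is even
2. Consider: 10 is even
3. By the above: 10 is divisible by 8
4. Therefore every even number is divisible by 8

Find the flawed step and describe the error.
Step 3: By the above: 10 is divisible by 8

Step 3 commits the fallacy of affirming the consequent. The known fact 'divisible by 8 → even' does NOT imply 'even → divisible by 8'. That would be the converse, which is false. For example, 10 is even but 10 ÷ 8 = 1.25, which is not an integer.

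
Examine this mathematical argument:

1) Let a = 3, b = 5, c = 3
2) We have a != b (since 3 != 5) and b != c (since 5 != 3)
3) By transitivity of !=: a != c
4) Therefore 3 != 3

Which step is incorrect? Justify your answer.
Step 3: By transitivity of !=: a != c

Step 3 incorrectly applies transitivity to the '!=' relation. Transitivity states: if a R b and b R c, then a R c. However, '!=' is not transitive. Counterexample: 3 != 5 and 5 != 3, but 3 = 3 (both equal 3). Transitivity holds for relations like <, <=, =, but not for !=.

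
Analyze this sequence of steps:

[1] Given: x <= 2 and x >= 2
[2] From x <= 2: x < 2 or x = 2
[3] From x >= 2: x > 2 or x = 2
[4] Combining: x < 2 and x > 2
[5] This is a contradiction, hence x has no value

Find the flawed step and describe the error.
Step 4: Combining: x < 2 and x > 2

Step 4 incorrectly combines the conditions. From x <= 2 and x >= 2, the intersection is x = 2. The error treats the 'or' cases as 'and' requirements. The correct conclusion is that x = 2 is the unique solution, not that no solution exists.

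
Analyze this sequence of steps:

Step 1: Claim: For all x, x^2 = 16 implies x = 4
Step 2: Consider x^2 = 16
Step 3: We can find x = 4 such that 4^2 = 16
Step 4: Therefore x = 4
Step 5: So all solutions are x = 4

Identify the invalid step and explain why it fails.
Step 4: Therefore x = 4

Step 4 incorrectly concludes that x = 4 is the only solution. The proof shows that x = 4 is A solution (existence), but does not show it is the ONLY solution (uniqueness). In fact, x = -4 is also a solution since (-4)^2 = 16. Finding one solution doesn't prove there are no others.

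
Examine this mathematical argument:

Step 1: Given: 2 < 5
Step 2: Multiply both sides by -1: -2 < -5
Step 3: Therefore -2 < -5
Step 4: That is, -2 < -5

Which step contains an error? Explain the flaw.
Step 2: Multiply both sides by -1: -2 < -5

Step 2 multiplies both sides by -1 but fails to reverse the inequality sign. When multiplying (or dividing) an inequality by a negative number, the direction must be reversed. Since 2 < 5, we should get -2 > -5, i.e., -2 > -5.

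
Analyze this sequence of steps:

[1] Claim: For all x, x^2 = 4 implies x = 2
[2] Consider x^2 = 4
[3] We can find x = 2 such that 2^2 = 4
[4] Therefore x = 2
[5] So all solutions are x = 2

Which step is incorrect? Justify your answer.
Step 4: Therefore x = 2

Step 4 incorrectly concludes that x = 2 is the only solution. The proof shows that x = 2 is A solution (existence), but does not show it is the ONLY solution (uniqueness). In fact, x = -2 is also a solution since (-2)^2 = 4. Finding one solution doesn't prove there are no others.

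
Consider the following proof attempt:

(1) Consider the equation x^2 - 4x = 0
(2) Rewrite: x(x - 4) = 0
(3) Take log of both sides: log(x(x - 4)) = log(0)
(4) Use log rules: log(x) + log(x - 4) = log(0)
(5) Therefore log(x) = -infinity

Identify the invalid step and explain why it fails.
Step 3: Take log of both sides: log(x(x - 4)) = log(0)

Step 3 takes the logarithm of both sides, resulting in log(0) on the right side. The logarithm is only defined for positive numbers; log(0) is undefined (approaches negative infinity). This operation is invalid.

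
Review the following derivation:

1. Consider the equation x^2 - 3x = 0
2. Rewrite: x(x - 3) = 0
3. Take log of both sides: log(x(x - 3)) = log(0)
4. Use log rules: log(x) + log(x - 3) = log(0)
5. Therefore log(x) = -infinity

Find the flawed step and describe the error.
Step 3: Take log of both sides: log(x(x - 3)) = log(0)

Step 3 takes the logarithm of both sides, resulting in log(0) on the right side. The logarithm is only defined for positive numbers; log(0) is undefined (approaches negative infinity). This operation is invalid.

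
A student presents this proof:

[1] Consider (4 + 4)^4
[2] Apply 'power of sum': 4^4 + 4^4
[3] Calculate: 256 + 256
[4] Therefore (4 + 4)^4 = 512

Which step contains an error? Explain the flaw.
Step 2: Apply 'power of sum': 4^4 + 4^4

Step 2 incorrectly applies a non-existent rule '(a+b)^n = a^n + b^n'. This is false in general. The correct expansion uses the binomial theorem. The actual value is (4 + 4)^4 = 8^4 = 4096, not 512.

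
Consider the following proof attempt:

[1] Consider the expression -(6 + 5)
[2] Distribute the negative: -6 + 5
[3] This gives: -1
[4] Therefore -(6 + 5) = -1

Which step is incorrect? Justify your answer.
Step 2: Distribute the negative: -6 + 5

Step 2 incorrectly distributes the negative sign. The correct distribution is -(6 + 5) = -6 - 5 = -11. The negative must be applied to both terms, not just the first. The error treats -(6 + 5) as -6 + 5, which equals -1 instead of -11.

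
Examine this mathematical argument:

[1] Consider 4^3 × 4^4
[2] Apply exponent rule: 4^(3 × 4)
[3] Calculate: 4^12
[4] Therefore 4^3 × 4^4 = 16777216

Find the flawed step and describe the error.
Step 2: Apply exponent rule: 4^(3 × 4)

Step 2 incorrectly states that a^b × a^c = a^(b×c). The correct rule is a^b × a^c = a^(b+c). The actual value is 4^3 × 4^4 = 4^7 = 16384, not 4^12 = 16777216.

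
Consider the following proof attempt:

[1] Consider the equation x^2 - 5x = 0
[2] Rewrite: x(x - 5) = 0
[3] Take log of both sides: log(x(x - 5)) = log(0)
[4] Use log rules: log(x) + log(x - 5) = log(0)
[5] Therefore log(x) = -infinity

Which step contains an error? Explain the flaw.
Step 3: Take log of both sides: log(x(x - 5)) = log(0)

Step 3 takes the logarithm of both sides, resulting in log(0) on the right side. The logarithm is only defined for positive numbers; log(0) is undefined (approaches negative infinity). This operation is invalid.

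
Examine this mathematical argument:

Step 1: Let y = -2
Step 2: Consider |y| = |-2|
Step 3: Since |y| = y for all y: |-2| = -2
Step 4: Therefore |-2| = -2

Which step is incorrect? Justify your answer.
Step 3: Since |y| = y for all y: |-2| = -2

Step 3 incorrectly states that |y| = y for all y. The correct definition is |y| = y when y >= 0, and |y| = -y when y < 0. Since -2 < 0, we have |-2| = -(-2) = 2, not -2.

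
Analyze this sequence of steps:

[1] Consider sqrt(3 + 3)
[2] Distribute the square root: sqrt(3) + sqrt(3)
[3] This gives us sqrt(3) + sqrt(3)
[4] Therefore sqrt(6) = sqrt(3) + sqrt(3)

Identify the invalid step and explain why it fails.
Step 2: Distribute the square root: sqrt(3) + sqrt(3)

Step 2 incorrectly 'distributes' the square root over addition. The square root function does not distribute: sqrt(a + b) ≠ sqrt(a) + sqrt(b). In fact, sqrt(3 + 3) = sqrt(6) ≈ 2.4495, while sqrt(3) + sqrt(3) ≈ 3.4641.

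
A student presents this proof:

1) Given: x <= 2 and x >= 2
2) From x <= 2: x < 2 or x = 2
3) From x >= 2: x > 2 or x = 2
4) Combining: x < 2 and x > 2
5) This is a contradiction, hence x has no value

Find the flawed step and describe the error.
Step 4: Combining: x < 2 and x > 2

Step 4 incorrectly combines the conditions. From x <= 2 and x >= 2, the intersection is x = 2. The error treats the 'or' cases as 'and' requirements. The correct conclusion is that x = 2 is the unique solution, not that no solution exists.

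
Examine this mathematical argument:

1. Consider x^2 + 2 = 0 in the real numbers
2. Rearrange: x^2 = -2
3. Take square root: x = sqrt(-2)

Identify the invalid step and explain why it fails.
Step 3: Take square root: x = sqrt(-2)

Step 3 takes the square root of -2, which is negative. In the real number system, the square root of a negative number is undefined. The equation x^2 + 2 = 0 has no real solutions. Square roots of negative numbers only exist in the complex numbers.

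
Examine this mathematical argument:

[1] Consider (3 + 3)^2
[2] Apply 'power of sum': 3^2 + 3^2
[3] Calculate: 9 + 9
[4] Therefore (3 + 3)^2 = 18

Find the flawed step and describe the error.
Step 2: Apply 'power of sum': 3^2 + 3^2

Step 2 incorrectly applies a non-existent rule '(a+b)^n = a^n + b^n'. This is false in general. The correct expansion uses the binomial theorem. The actual value is (3 + 3)^2 = 6^2 = 36, not 18.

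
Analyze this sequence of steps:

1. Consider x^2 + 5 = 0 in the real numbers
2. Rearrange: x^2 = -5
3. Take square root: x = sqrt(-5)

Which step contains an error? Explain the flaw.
Step 3: Take square root: x = sqrt(-5)

Step 3 takes the square root of -5, which is negative. In the real number system, the square root of a negative number is undefined. The equation x^2 + 5 = 0 has no real solutions. Square roots of negative numbers only exist in the complex numbers.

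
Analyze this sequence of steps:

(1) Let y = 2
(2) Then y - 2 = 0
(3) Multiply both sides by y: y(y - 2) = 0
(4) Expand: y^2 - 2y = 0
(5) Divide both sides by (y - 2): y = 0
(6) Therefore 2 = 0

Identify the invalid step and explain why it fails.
Step 5: Divide both sides by (y - 2): y = 0

Step 5 divides both sides by (y - 2). However, since y = 2, we have (y - 2) = 0. Division by zero is undefined, making this step invalid.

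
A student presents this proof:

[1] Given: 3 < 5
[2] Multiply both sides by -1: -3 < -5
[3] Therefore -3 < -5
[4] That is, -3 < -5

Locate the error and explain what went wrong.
Step 2: Multiply both sides by -1: -3 < -5

Step 2 multiplies both sides by -1 but fails to reverse the inequality sign. When multiplying (or dividing) an inequality by a negative number, the direction must be reversed. Since 3 < 5, we should get -3 > -5, i.e., -3 > -5.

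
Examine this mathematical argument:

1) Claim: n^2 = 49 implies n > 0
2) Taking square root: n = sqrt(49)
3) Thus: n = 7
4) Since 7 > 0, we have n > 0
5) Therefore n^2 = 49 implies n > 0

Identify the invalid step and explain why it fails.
Step 2: Taking square root: n = sqrt(49)

Step 2 takes the square root and assumes the positive root only. The equation n^2 = 49 actually has two solutions: n = 7 and n = -7. The proof silently assumes n > 0 without justification, then uses this assumption to conclude n > 0, which is circular. The counterexample n = -7 shows the claim is false.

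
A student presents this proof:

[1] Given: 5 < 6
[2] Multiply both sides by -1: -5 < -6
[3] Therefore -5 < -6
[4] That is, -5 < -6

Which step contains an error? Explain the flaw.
Step 2: Multiply both sides by -1: -5 < -6

Step 2 multiplies both sides by -1 but fails to reverse the inequality sign. When multiplying (or dividing) an inequality by a negative number, the direction must be reversed. Since 5 < 6, we should get -5 > -6, i.e., -5 > -6.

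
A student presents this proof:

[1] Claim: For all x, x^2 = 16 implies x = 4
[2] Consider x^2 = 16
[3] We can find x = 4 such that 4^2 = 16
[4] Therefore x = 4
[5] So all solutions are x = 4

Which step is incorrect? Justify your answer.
Step 4: Therefore x = 4

Step 4 incorrectly concludes that x = 4 is the only solution. The proof shows that x = 4 is A solution (existence), but does not show it is the ONLY solution (uniqueness). In fact, x = -4 is also a solution since (-4)^2 = 16. Finding one solution doesn't prove there are no others.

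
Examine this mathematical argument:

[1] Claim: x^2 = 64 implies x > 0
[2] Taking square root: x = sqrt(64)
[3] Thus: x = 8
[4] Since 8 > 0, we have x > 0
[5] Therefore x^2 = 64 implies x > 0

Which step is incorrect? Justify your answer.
Step 2: Taking square root: x = sqrt(64)

Step 2 takes the square root and assumes the positive root only. The equation x^2 = 64 actually has two solutions: x = 8 and x = -8. The proof silently assumes x > 0 without justification, then uses this assumption to conclude x > 0, which is circular. The counterexample x = -8 shows the claim is false.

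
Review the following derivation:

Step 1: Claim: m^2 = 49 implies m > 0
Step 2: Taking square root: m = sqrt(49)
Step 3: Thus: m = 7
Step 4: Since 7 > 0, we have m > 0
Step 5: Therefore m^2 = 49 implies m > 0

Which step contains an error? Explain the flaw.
Step 2: Taking square root: m = sqrt(49)

Step 2 takes the square root and assumes the positive root only. The equation m^2 = 49 actually has two solutions: m = 7 and m = -7. The proof silently assumes m > 0 without justification, then uses this assumption to conclude m > 0, which is circular. The counterexample m = -7 shows the claim is false.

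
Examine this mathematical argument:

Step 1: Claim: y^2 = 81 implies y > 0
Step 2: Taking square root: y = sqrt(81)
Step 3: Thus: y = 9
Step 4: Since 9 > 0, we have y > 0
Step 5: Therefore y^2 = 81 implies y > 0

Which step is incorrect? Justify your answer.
Step 2: Taking square root: y = sqrt(81)

Step 2 takes the square root and assumes the positive root only. The equation y^2 = 81 actually has two solutions: y = 9 and y = -9. The proof silently assumes y > 0 without justification, then uses this assumption to conclude y > 0, which is circular. The counterexample y = -9 shows the claim is false.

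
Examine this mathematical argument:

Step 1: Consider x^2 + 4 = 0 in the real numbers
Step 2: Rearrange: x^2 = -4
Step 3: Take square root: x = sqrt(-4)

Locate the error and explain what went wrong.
Step 3: Take square root: x = sqrt(-4)

Step 3 takes the square root of -4, which is negative. In the real number system, the square root of a negative number is undefined. The equation x^2 + 4 = 0 has no real solutions. Square roots of negative numbers only exist in the complex numbers.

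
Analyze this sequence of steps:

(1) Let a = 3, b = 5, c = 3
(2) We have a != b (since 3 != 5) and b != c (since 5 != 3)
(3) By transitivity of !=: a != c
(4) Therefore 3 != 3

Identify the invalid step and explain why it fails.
Step 3: By transitivity of !=: a != c

Step 3 incorrectly applies transitivity to the '!=' relation. Transitivity states: if a R b and b R c, then a R c. However, '!=' is not transitive. Counterexample: 3 != 5 and 5 != 3, but 3 = 3 (both equal 3). Transitivity holds for relations like <, <=, =, but not for !=.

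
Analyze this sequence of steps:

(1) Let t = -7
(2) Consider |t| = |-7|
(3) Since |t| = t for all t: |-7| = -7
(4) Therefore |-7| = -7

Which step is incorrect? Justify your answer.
Step 3: Since |t| = t for all t: |-7| = -7

Step 3 incorrectly states that |t| = t for all t. The correct definition is |t| = t when t >= 0, and |t| = -t when t < 0. Since -7 < 0, we have |-7| = -(-7) = 7, not -7.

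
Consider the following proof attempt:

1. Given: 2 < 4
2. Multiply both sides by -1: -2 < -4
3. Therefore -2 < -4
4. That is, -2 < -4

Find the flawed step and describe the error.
Step 2: Multiply both sides by -1: -2 < -4

Step 2 multiplies both sides by -1 but fails to reverse the inequality sign. When multiplying (or dividing) an inequality by a negative number, the direction must be reversed. Since 2 < 4, we should get -2 > -4, i.e., -2 > -4.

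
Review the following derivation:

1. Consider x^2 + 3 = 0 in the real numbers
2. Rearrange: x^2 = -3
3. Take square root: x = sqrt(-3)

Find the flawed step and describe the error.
Step 3: Take square root: x = sqrt(-3)

Step 3 takes the square root of -3, which is negative. In the real number system, the square root of a negative number is undefined. The equation x^2 + 3 = 0 has no real solutions. Square roots of negative numbers only exist in the complex numbers.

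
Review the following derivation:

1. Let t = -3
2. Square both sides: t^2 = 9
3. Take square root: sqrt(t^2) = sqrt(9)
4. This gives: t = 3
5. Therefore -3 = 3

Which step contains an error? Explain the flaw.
Step 4: This gives: t = 3

Step 4 incorrectly states that sqrt(t^2) = t. The correct identity is sqrt(t^2) = |t|. Since t = -3 < 0, we have sqrt(t^2) = |-3| = 3, not t = -3.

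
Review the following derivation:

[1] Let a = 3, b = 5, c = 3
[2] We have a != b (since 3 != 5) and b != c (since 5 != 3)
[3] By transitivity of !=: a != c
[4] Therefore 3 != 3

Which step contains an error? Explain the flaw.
Step 3: By transitivity of !=: a != c

Step 3 incorrectly applies transitivity to the '!=' relation. Transitivity states: if a R b and b R c, then a R c. However, '!=' is not transitive. Counterexample: 3 != 5 and 5 != 3, but 3 = 3 (both equal 3). Transitivity holds for relations like <, <=, =, but not for !=.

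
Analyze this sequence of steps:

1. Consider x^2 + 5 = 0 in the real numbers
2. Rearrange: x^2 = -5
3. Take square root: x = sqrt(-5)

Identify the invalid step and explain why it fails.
Step 3: Take square root: x = sqrt(-5)

Step 3 takes the square root of -5, which is negative. In the real number system, the square root of a negative number is undefined. The equation x^2 + 5 = 0 has no real solutions. Square roots of negative numbers only exist in the complex numbers.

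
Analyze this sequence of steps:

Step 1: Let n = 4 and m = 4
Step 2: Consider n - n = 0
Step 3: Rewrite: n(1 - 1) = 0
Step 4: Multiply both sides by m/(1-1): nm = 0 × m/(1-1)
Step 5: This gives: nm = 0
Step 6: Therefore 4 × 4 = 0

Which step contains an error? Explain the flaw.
Step 4: Multiply both sides by m/(1-1): nm = 0 × m/(1-1)

Step 4 multiplies both sides by m/(1-1). However, 1-1 = 0, so this is multiplication by m/0, which is undefined. We cannot multiply by an undefined expression.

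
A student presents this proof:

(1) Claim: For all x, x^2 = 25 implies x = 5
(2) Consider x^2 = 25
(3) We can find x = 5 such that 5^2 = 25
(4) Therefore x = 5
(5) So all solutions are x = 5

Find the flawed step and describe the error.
Step 4: Therefore x = 5

Step 4 incorrectly concludes that x = 5 is the only solution. The proof shows that x = 5 is A solution (existence), but does not show it is the ONLY solution (uniqueness). In fact, x = -5 is also a solution since (-5)^2 = 25. Finding one solution doesn't prove there are no others.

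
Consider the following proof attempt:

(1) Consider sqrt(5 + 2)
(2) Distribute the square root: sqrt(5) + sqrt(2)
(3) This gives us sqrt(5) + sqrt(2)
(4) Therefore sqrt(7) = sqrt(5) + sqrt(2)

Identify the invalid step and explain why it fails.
Step 2: Distribute the square root: sqrt(5) + sqrt(2)

Step 2 incorrectly 'distributes' the square root over addition. The square root function does not distribute: sqrt(a + b) ≠ sqrt(a) + sqrt(b). In fact, sqrt(5 + 2) = sqrt(7) ≈ 2.6458, while sqrt(5) + sqrt(2) ≈ 3.6503.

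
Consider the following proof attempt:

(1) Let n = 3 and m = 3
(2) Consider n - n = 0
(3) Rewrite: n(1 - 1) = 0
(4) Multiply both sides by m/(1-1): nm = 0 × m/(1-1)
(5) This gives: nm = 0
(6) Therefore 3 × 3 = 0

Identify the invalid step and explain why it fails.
Step 4: Multiply both sides by m/(1-1): nm = 0 × m/(1-1)

Step 4 multiplies both sides by m/(1-1). However, 1-1 = 0, so this is multiplication by m/0, which is undefined. We cannot multiply by an undefined expression.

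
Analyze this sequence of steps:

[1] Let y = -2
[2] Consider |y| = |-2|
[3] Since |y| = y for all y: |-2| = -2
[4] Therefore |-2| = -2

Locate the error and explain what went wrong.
Step 3: Since |y| = y for all y: |-2| = -2

Step 3 incorrectly states that |y| = y for all y. The correct definition is |y| = y when y >= 0, and |y| = -y when y < 0. Since -2 < 0, we have |-2| = -(-2) = 2, not -2.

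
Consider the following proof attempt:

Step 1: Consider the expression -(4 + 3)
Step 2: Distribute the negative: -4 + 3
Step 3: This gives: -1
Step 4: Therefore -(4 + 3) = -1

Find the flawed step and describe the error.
Step 2: Distribute the negative: -4 + 3

Step 2 incorrectly distributes the negative sign. The correct distribution is -(4 + 3) = -4 - 3 = -7. The negative must be applied to both terms, not just the first. The error treats -(4 + 3) as -4 + 3, which equals -1 instead of -7.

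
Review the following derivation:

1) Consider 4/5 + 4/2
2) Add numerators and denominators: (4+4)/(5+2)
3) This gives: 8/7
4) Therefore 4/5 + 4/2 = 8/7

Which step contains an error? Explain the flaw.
Step 2: Add numerators and denominators: (4+4)/(5+2)

Step 2 incorrectly adds fractions by separately adding numerators and denominators. This is wrong. The correct method requires a common denominator: 4/5 + 4/2 = (4×2 + 4×5)/(5×2) = 28/10 = 14/5. The method used gives 8/7, which is different.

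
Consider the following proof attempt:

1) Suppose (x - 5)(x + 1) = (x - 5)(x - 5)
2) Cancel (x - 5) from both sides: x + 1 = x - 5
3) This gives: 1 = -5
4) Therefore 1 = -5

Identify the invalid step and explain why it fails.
Step 2: Cancel (x - 5) from both sides: x + 1 = x - 5

Step 2 cancels (x - 5) from both sides. This is only valid if (x - 5) ≠ 0, i.e., x ≠ 5. When x = 5, both sides equal zero regardless of the other factors. The correct approach requires considering x = 5 as a separate case.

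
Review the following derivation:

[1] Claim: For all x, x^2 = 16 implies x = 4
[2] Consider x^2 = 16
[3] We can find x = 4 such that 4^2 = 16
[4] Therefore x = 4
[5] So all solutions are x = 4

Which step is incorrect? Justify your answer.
Step 4: Therefore x = 4

Step 4 incorrectly concludes that x = 4 is the only solution. The proof shows that x = 4 is A solution (existence), but does not show it is the ONLY solution (uniqueness). In fact, x = -4 is also a solution since (-4)^2 = 16. Finding one solution doesn't prove there are no others.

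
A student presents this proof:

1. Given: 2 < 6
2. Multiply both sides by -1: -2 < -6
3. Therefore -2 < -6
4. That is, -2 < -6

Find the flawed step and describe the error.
Step 2: Multiply both sides by -1: -2 < -6

Step 2 multiplies both sides by -1 but fails to reverse the inequality sign. When multiplying (or dividing) an inequality by a negative number, the direction must be reversed. Since 2 < 6, we should get -2 > -6, i.e., -2 > -6.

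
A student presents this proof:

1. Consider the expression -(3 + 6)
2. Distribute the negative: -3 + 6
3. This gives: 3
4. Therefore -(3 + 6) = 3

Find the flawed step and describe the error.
Step 2: Distribute the negative: -3 + 6

Step 2 incorrectly distributes the negative sign. The correct distribution is -(3 + 6) = -3 - 6 = -9. The negative must be applied to both terms, not just the first. The error treats -(3 + 6) as -3 + 6, which equals 3 instead of -9.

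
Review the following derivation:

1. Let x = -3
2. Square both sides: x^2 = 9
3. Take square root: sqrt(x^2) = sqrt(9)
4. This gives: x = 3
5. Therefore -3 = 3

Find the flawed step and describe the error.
Step 4: This gives: x = 3

Step 4 incorrectly states that sqrt(x^2) = x. The correct identity is sqrt(x^2) = |x|. Since x = -3 < 0, we have sqrt(x^2) = |-3| = 3, not x = -3.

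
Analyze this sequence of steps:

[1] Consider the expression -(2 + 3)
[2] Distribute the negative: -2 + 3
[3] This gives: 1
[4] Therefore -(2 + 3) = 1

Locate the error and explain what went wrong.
Step 2: Distribute the negative: -2 + 3

Step 2 incorrectly distributes the negative sign. The correct distribution is -(2 + 3) = -2 - 3 = -5. The negative must be applied to both terms, not just the first. The error treats -(2 + 3) as -2 + 3, which equals 1 instead of -5.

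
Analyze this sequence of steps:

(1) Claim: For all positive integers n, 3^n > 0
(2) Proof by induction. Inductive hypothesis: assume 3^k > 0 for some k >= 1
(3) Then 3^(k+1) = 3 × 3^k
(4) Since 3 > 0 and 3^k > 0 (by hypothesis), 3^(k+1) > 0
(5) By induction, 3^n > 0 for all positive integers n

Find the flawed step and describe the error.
Step 5: By induction, 3^n > 0 for all positive integers n

Step 5 concludes the proof by induction, but no base case was ever established. A valid induction proof requires: (1) a base case proving 3^1 > 0, and (2) an inductive step showing IF 3^k > 0 THEN 3^(k+1) > 0. Steps 2-4 correctly establish the inductive step, but without the base case the conclusion in step 5 does not follow.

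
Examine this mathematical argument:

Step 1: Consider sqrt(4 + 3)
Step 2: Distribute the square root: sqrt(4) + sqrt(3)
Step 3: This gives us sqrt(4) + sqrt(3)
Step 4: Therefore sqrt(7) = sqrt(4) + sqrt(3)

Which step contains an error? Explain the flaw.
Step 2: Distribute the square root: sqrt(4) + sqrt(3)

Step 2 incorrectly 'distributes' the square root over addition. The square root function does not distribute: sqrt(a + b) ≠ sqrt(a) + sqrt(b). In fact, sqrt(4 + 3) = sqrt(7) ≈ 2.6458, while sqrt(4) + sqrt(3) ≈ 3.7321.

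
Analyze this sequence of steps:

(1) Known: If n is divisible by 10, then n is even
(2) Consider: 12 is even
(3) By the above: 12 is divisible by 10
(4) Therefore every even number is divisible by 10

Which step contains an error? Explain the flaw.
Step 3: By the above: 12 is divisible by 10

Step 3 commits the fallacy of affirming the consequent. The known fact 'divisible by 10 → even' does NOT imply 'even → divisible by 10'. That would be the converse, which is false. For example, 12 is even but 12 ÷ 10 = 1.20, which is not an integer.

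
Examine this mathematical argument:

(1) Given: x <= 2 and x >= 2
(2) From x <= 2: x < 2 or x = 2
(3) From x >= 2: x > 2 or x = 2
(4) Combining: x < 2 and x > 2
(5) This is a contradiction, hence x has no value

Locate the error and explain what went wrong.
Step 4: Combining: x < 2 and x > 2

Step 4 incorrectly combines the conditions. From x <= 2 and x >= 2, the intersection is x = 2. The error treats the 'or' cases as 'and' requirements. The correct conclusion is that x = 2 is the unique solution, not that no solution exists.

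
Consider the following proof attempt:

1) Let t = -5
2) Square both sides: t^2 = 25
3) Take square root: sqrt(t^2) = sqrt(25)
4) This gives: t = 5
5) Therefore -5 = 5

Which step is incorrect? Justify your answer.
Step 4: This gives: t = 5

Step 4 incorrectly states that sqrt(t^2) = t. The correct identity is sqrt(t^2) = |t|. Since t = -5 < 0, we have sqrt(t^2) = |-5| = 5, not t = -5.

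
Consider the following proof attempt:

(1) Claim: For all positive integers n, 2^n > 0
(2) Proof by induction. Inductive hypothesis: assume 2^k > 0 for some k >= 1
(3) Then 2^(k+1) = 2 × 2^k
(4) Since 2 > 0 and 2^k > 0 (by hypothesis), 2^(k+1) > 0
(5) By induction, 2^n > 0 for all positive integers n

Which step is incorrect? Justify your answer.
Step 5: By induction, 2^n > 0 for all positive integers n

Step 5 concludes the proof by induction, but no base case was ever established. A valid induction proof requires: (1) a base case proving 2^1 > 0, and (2) an inductive step showing IF 2^k > 0 THEN 2^(k+1) > 0. Steps 2-4 correctly establish the inductive step, but without the base case the conclusion in step 5 does not follow.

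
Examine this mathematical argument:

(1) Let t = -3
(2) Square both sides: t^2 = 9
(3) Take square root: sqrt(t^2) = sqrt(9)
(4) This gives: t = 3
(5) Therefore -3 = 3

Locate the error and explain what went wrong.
Step 4: This gives: t = 3

Step 4 incorrectly states that sqrt(t^2) = t. The correct identity is sqrt(t^2) = |t|. Since t = -3 < 0, we have sqrt(t^2) = |-3| = 3, not t = -3.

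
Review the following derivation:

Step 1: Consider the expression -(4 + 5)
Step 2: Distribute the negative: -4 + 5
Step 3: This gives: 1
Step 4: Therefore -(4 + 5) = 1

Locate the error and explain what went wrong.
Step 2: Distribute the negative: -4 + 5

Step 2 incorrectly distributes the negative sign. The correct distribution is -(4 + 5) = -4 - 5 = -9. The negative must be applied to both terms, not just the first. The error treats -(4 + 5) as -4 + 5, which equals 1 instead of -9.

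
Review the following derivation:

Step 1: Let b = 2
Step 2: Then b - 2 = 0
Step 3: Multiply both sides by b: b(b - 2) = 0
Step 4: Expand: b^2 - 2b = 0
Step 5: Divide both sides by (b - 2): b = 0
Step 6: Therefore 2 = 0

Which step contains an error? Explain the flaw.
Step 5: Divide both sides by (b - 2): b = 0

Step 5 divides both sides by (b - 2). However, since b = 2, we have (b - 2) = 0. Division by zero is undefined, making this step invalid.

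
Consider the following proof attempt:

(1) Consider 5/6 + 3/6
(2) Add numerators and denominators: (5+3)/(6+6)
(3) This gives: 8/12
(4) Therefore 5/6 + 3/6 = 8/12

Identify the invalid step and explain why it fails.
Step 2: Add numerators and denominators: (5+3)/(6+6)

Step 2 incorrectly adds fractions by separately adding numerators and denominators. This is wrong. The correct method requires a common denominator: 5/6 + 3/6 = (5×6 + 3×6)/(6×6) = 48/36 = 4/3. The method used gives 8/12, which is different.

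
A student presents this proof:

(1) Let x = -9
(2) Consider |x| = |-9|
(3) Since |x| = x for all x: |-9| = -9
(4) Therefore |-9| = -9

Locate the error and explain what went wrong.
Step 3: Since |x| = x for all x: |-9| = -9

Step 3 incorrectly states that |x| = x for all x. The correct definition is |x| = x when x >= 0, and |x| = -x when x < 0. Since -9 < 0, we have |-9| = -(-9) = 9, not -9.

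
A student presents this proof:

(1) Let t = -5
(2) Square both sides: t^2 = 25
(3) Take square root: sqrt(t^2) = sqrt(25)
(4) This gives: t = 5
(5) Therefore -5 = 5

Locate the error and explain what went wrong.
Step 4: This gives: t = 5

Step 4 incorrectly states that sqrt(t^2) = t. The correct identity is sqrt(t^2) = |t|. Since t = -5 < 0, we have sqrt(t^2) = |-5| = 5, not t = -5.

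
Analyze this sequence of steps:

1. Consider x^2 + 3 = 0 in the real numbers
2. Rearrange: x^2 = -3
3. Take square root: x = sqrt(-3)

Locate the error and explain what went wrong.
Step 3: Take square root: x = sqrt(-3)

Step 3 takes the square root of -3, which is negative. In the real number system, the square root of a negative number is undefined. The equation x^2 + 3 = 0 has no real solutions. Square roots of negative numbers only exist in the complex numbers.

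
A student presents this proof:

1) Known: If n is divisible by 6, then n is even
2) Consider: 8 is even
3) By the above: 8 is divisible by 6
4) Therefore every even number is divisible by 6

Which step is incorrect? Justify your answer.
Step 3: By the above: 8 is divisible by 6

Step 3 commits the fallacy of affirming the consequent. The known fact 'divisible by 6 → even' does NOT imply 'even → divisible by 6'. That would be the converse, which is false. For example, 8 is even but 8 ÷ 6 = 1.33, which is not an integer.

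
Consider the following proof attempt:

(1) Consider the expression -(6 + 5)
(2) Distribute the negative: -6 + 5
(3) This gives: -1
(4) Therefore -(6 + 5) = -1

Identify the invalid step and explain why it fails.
Step 2: Distribute the negative: -6 + 5

Step 2 incorrectly distributes the negative sign. The correct distribution is -(6 + 5) = -6 - 5 = -11. The negative must be applied to both terms, not just the first. The error treats -(6 + 5) as -6 + 5, which equals -1 instead of -11.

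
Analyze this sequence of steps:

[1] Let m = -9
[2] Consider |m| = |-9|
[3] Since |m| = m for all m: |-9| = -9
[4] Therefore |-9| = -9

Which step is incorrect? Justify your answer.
Step 3: Since |m| = m for all m: |-9| = -9

Step 3 incorrectly states that |m| = m for all m. The correct definition is |m| = m when m >= 0, and |m| = -m when m < 0. Since -9 < 0, we have |-9| = -(-9) = 9, not -9.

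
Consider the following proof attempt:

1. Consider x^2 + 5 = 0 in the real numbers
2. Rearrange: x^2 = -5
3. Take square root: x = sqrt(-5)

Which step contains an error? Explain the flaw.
Step 3: Take square root: x = sqrt(-5)

Step 3 takes the square root of -5, which is negative. In the real number system, the square root of a negative number is undefined. The equation x^2 + 5 = 0 has no real solutions. Square roots of negative numbers only exist in the complex numbers.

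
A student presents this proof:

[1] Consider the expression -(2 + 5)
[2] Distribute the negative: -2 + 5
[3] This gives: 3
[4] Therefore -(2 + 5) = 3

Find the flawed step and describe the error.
Step 2: Distribute the negative: -2 + 5

Step 2 incorrectly distributes the negative sign. The correct distribution is -(2 + 5) = -2 - 5 = -7. The negative must be applied to both terms, not just the first. The error treats -(2 + 5) as -2 + 5, which equals 3 instead of -7.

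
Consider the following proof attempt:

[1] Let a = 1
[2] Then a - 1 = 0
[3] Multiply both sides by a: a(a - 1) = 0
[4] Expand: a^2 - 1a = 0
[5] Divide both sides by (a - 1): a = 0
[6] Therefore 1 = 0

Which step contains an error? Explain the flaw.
Step 5: Divide both sides by (a - 1): a = 0

Step 5 divides both sides by (a - 1). However, since a = 1, we have (a - 1) = 0. Division by zero is undefined, making this step invalid.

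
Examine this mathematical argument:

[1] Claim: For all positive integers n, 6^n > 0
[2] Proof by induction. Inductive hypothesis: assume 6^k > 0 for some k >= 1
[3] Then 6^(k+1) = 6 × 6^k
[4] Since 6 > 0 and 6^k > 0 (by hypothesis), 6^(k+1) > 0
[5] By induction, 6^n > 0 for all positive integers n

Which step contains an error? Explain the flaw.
Step 5: By induction, 6^n > 0 for all positive integers n

Step 5 concludes the proof by induction, but no base case was ever established. A valid induction proof requires: (1) a base case proving 6^1 > 0, and (2) an inductive step showing IF 6^k > 0 THEN 6^(k+1) > 0. Steps 2-4 correctly establish the inductive step, but without the base case the conclusion in step 5 does not follow.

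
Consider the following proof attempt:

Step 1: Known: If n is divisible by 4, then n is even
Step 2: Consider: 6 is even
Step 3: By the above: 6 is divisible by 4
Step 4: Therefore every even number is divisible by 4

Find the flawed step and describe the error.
Step 3: By the above: 6 is divisible by 4

Step 3 commits the fallacy of affirming the consequent. The known fact 'divisible by 4 → even' does NOT imply 'even → divisible by 4'. That would be the converse, which is false. For example, 6 is even but 6 ÷ 4 = 1.50, which is not an integer.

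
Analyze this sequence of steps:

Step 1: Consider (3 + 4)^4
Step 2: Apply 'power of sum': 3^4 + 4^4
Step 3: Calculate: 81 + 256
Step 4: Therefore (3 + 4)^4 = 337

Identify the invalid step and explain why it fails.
Step 2: Apply 'power of sum': 3^4 + 4^4

Step 2 incorrectly applies a non-existent rule '(a+b)^n = a^n + b^n'. This is false in general. The correct expansion uses the binomial theorem. The actual value is (3 + 4)^4 = 7^4 = 2401, not 337.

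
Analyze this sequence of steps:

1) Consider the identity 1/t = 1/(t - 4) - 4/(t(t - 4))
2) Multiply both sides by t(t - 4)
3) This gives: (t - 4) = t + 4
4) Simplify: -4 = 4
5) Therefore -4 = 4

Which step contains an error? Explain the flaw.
Step 3: This gives: (t - 4) = t + 4

Step 3 makes a sign error when clearing denominators. Multiplying -4/(t(t - 4)) by t(t - 4) gives -4, not +4. The correct result is (t - 4) = t - 4, which is trivially true, not (t - 4) = t + 4. (Step 1 is a valid identity: 1/(t - 4) - 4/(t(t - 4)) = (t - 4)/(t(t - 4)) = 1/t.)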